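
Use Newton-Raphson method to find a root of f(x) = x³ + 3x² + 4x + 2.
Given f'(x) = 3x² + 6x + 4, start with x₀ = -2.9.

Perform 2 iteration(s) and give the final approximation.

f(x) = x³ + 3x² + 4x + 2
f'(x) = 3x² + 6x + 4
x₀ = -2.9

Newton-Raphson formula: x_{n+1} = x_n - f(x_n)/f'(x_n)

Iteration 1:
  f(-2.900000) = -8.759000
  f'(-2.900000) = 11.830000
  x_1 = -2.900000 - (-8.759000)/11.830000 = -2.159594
Iteration 2:
  f(-2.159594) = -2.718853
  f'(-2.159594) = 5.033976
  x_2 = -2.159594 - (-2.718853)/5.033976 = -1.619494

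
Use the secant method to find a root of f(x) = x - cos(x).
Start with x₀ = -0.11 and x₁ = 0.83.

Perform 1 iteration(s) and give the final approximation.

f(x) = x - cos(x)
x₀ = -0.11, x₁ = 0.83

Secant formula: x_{n+1} = x_n - f(x_n)(x_n - x_{n-1})/(f(x_n) - f(x_{n-1}))

Iteration 1:
  f(-0.110000) = -1.103956
  f(0.830000) = 0.155124
  x_2 = 0.830000 - 0.155124×(0.830000 - (-0.110000))/(0.155124 - (-1.103956))
       = 0.714188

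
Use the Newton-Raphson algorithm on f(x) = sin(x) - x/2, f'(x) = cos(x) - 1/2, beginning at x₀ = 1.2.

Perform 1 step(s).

f(x) = sin(x) - x/2
f'(x) = cos(x) - 1/2
x₀ = 1.2

Newton-Raphson formula: x_{n+1} = x_n - f(x_n)/f'(x_n)

Iteration 1:
  f(1.200000) = 0.332039
  f'(1.200000) = -0.137642
  x_1 = 1.200000 - 0.332039/(-0.137642) = 3.612334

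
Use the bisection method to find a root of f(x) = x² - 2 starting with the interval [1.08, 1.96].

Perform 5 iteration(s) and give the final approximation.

f(x) = x² - 2
Initial interval: [1.08, 1.96]

Iteration 1:
  c_1 = (1.080000 + 1.960000)/2 = 1.520000
  f(c_1) = f(1.520000) = 0.310400
  f(a) × f(c) < 0, new interval: [1.080000, 1.520000]
Iteration 2:
  c_2 = (1.080000 + 1.520000)/2 = 1.300000
  f(c_2) = f(1.300000) = -0.310000
  f(a) × f(c) ≥ 0, new interval: [1.300000, 1.520000]
Iteration 3:
  c_3 = (1.300000 + 1.520000)/2 = 1.410000
  f(c_3) = f(1.410000) = -0.011900
  f(a) × f(c) ≥ 0, new interval: [1.410000, 1.520000]
Iteration 4:
  c_4 = (1.410000 + 1.520000)/2 = 1.465000
  f(c_4) = f(1.465000) = 0.146225
  f(a) × f(c) < 0, new interval: [1.410000, 1.465000]
Iteration 5:
  c_5 = (1.410000 + 1.465000)/2 = 1.437500
  f(c_5) = f(1.437500) = 0.066406
  f(a) × f(c) < 0, new interval: [1.410000, 1.437500]

After 5 iteration(s), the approximation is c_5 = 1.437500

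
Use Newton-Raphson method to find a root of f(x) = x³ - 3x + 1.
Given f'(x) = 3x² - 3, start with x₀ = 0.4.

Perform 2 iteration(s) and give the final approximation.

f(x) = x³ - 3x + 1
f'(x) = 3x² - 3
x₀ = 0.4

Newton-Raphson formula: x_{n+1} = x_n - f(x_n)/f'(x_n)

Iteration 1:
  f(0.400000) = -0.136000
  f'(0.400000) = -2.520000
  x_1 = 0.400000 - (-0.136000)/(-2.520000) = 0.346032
Iteration 2:
  f(0.346032) = 0.003338
  f'(0.346032) = -2.640786
  x_2 = 0.346032 - 0.003338/(-2.640786) = 0.347296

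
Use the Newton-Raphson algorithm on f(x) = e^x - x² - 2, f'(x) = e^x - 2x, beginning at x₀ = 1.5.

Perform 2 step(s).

f(x) = e^x - x² - 2
f'(x) = e^x - 2x
x₀ = 1.5

Newton-Raphson formula: x_{n+1} = x_n - f(x_n)/f'(x_n)

Iteration 1:
  f(1.500000) = 0.231689
  f'(1.500000) = 1.481689
  x_1 = 1.500000 - 0.231689/1.481689 = 1.343632
Iteration 2:
  f(1.343632) = 0.027592
  f'(1.343632) = 1.145675
  x_2 = 1.343632 - 0.027592/1.145675 = 1.319548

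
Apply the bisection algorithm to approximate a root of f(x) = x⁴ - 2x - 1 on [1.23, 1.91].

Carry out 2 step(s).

f(x) = x⁴ - 2x - 1
Initial interval: [1.23, 1.91]

Iteration 1:
  c_1 = (1.230000 + 1.910000)/2 = 1.570000
  f(c_1) = f(1.570000) = 1.935732
  f(a) × f(c) < 0, new interval: [1.230000, 1.570000]
Iteration 2:
  c_2 = (1.230000 + 1.570000)/2 = 1.400000
  f(c_2) = f(1.400000) = 0.041600
  f(a) × f(c) < 0, new interval: [1.230000, 1.400000]

After 2 iteration(s), the approximation is c_2 = 1.400000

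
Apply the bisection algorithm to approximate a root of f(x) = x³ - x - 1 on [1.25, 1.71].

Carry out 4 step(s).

f(x) = x³ - x - 1
Initial interval: [1.25, 1.71]

Iteration 1:
  c_1 = (1.250000 + 1.710000)/2 = 1.480000
  f(c_1) = f(1.480000) = 0.761792
  f(a) × f(c) < 0, new interval: [1.250000, 1.480000]
Iteration 2:
  c_2 = (1.250000 + 1.480000)/2 = 1.365000
  f(c_2) = f(1.365000) = 0.178302
  f(a) × f(c) < 0, new interval: [1.250000, 1.365000]
Iteration 3:
  c_3 = (1.250000 + 1.365000)/2 = 1.307500
  f(c_3) = f(1.307500) = -0.072255
  f(a) × f(c) ≥ 0, new interval: [1.307500, 1.365000]
Iteration 4:
  c_4 = (1.307500 + 1.365000)/2 = 1.336250
  f(c_4) = f(1.336250) = 0.049710
  f(a) × f(c) < 0, new interval: [1.307500, 1.336250]

After 4 iteration(s), the approximation is c_4 = 1.336250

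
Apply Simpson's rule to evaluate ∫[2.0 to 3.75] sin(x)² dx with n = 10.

f(x) = sin(x)²
a = 2.0, b = 3.75, n = 10
h = (b - a)/n = 0.175000

Simpson's rule: (h/3)[f(x₀) + 4f(x₁) + 2f(x₂) + ... + f(xₙ)]

x_0 = 2.0000, f(x_0) = 0.826822, coefficient = 1
x_1 = 2.1750, f(x_1) = 0.677255, coefficient = 4
x_2 = 2.3500, f(x_2) = 0.506194, coefficient = 2
x_3 = 2.5250, f(x_3) = 0.334383, coefficient = 4
x_4 = 2.7000, f(x_4) = 0.182654, coefficient = 2
x_5 = 2.8750, f(x_5) = 0.069404, coefficient = 4
x_6 = 3.0500, f(x_6) = 0.008366, coefficient = 2
x_7 = 3.2250, f(x_7) = 0.006941, coefficient = 4
x_8 = 3.4000, f(x_8) = 0.065301, coefficient = 2
x_9 = 3.5750, f(x_9) = 0.176371, coefficient = 4
x_10 = 3.7500, f(x_10) = 0.326682, coefficient = 1

I ≈ (0.175000/3) × 7.735946 = 0.451264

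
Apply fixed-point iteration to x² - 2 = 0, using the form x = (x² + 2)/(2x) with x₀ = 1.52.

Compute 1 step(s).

Equation: x² - 2 = 0
Fixed-point form: x = (x² + 2)/(2x)
x₀ = 1.52

x_1 = g(1.520000) = 1.417895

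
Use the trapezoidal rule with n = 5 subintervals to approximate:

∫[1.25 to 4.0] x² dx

f(x) = x²
a = 1.25, b = 4.0, n = 5
h = (b - a)/n = 0.550000

Trapezoidal rule: (h/2)[f(x₀) + 2f(x₁) + 2f(x₂) + ... + f(xₙ)]

x_0 = 1.2500, f(x_0) = 1.562500, coefficient = 1
x_1 = 1.8000, f(x_1) = 3.240000, coefficient = 2
x_2 = 2.3500, f(x_2) = 5.522500, coefficient = 2
x_3 = 2.9000, f(x_3) = 8.410000, coefficient = 2
x_4 = 3.4500, f(x_4) = 11.902500, coefficient = 2
x_5 = 4.0000, f(x_5) = 16.000000, coefficient = 1

I ≈ (0.550000/2) × 75.712500 = 20.820938
Exact value: 20.682292
Error: 0.138646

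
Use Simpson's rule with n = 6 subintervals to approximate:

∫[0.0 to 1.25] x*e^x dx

f(x) = x*e^x
a = 0.0, b = 1.25, n = 6
h = (b - a)/n = 0.208333

Simpson's rule: (h/3)[f(x₀) + 4f(x₁) + 2f(x₂) + ... + f(xₙ)]

x_0 = 0.0000, f(x_0) = 0.000000, coefficient = 1
x_1 = 0.2083, f(x_1) = 0.256588, coefficient = 4
x_2 = 0.4167, f(x_2) = 0.632040, coefficient = 2
x_3 = 0.6250, f(x_3) = 1.167654, coefficient = 4
x_4 = 0.8333, f(x_4) = 1.917480, coefficient = 2
x_5 = 1.0417, f(x_5) = 2.952017, coefficient = 4
x_6 = 1.2500, f(x_6) = 4.362929, coefficient = 1

I ≈ (0.208333/3) × 26.967005 = 1.872709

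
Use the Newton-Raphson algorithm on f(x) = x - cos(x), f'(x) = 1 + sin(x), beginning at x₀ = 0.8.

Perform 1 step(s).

f(x) = x - cos(x)
f'(x) = 1 + sin(x)
x₀ = 0.8

Newton-Raphson formula: x_{n+1} = x_n - f(x_n)/f'(x_n)

Iteration 1:
  f(0.800000) = 0.103293
  f'(0.800000) = 1.717356
  x_1 = 0.800000 - 0.103293/1.717356 = 0.739853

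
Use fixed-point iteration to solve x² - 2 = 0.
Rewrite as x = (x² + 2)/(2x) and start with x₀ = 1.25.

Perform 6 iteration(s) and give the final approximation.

Equation: x² - 2 = 0
Fixed-point form: x = (x² + 2)/(2x)
x₀ = 1.25

x_1 = g(1.250000) = 1.425000
x_2 = g(1.425000) = 1.414254
x_3 = g(1.414254) = 1.414214
x_4 = g(1.414214) = 1.414214
x_5 = g(1.414214) = 1.414214
x_6 = g(1.414214) = 1.414214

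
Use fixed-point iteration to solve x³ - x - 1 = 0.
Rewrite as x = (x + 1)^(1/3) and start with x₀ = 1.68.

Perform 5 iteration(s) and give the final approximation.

Equation: x³ - x - 1 = 0
Fixed-point form: x = (x + 1)^(1/3)
x₀ = 1.68

x_1 = g(1.680000) = 1.389030
x_2 = g(1.389030) = 1.336823
x_3 = g(1.336823) = 1.327013
x_4 = g(1.327013) = 1.325154
x_5 = g(1.325154) = 1.324801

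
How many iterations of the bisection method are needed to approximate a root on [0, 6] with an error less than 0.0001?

We need (b-a)/2^n ≤ 0.0001
(6 - 0)/2^n ≤ 0.0001
6/2^n ≤ 0.0001
2^n ≥ 60000
n ≥ log₂(60000) = 15.87
n ≥ 16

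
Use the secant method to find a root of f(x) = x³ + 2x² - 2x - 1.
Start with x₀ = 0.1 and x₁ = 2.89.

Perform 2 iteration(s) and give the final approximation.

f(x) = x³ + 2x² - 2x - 1
x₀ = 0.1, x₁ = 2.89

Secant formula: x_{n+1} = x_n - f(x_n)(x_n - x_{n-1})/(f(x_n) - f(x_{n-1}))

Iteration 1:
  f(0.100000) = -1.179000
  f(2.890000) = 34.061769
  x_2 = 2.890000 - 34.061769×(2.890000 - 0.100000)/(34.061769 - (-1.179000))
       = 0.193341
Iteration 2:
  f(2.890000) = 34.061769
  f(0.193341) = -1.304693
  x_3 = 0.193341 - (-1.304693)×(0.193341 - 2.890000)/(-1.304693 - 34.061769)
       = 0.292823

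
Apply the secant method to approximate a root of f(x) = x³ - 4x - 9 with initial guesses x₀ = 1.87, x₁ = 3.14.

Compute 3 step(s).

f(x) = x³ - 4x - 9
x₀ = 1.87, x₁ = 3.14

Secant formula: x_{n+1} = x_n - f(x_n)(x_n - x_{n-1})/(f(x_n) - f(x_{n-1}))

Iteration 1:
  f(1.870000) = -9.940797
  f(3.140000) = 9.399144
  x_2 = 3.140000 - 9.399144×(3.140000 - 1.870000)/(9.399144 - (-9.940797))
       = 2.522784
Iteration 2:
  f(3.140000) = 9.399144
  f(2.522784) = -3.035024
  x_3 = 2.522784 - (-3.035024)×(2.522784 - 3.140000)/(-3.035024 - 9.399144)
       = 2.673439
Iteration 3:
  f(2.522784) = -3.035024
  f(2.673439) = -0.585949
  x_4 = 2.673439 - (-0.585949)×(2.673439 - 2.522784)/(-0.585949 - (-3.035024))
       = 2.709484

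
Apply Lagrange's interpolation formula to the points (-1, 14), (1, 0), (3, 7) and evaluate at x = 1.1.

Lagrange interpolation formula:
P(x) = Σ yᵢ × Lᵢ(x)
where Lᵢ(x) = Π_{j≠i} (x - xⱼ)/(xᵢ - xⱼ)

L_0(1.1) = (1.1 - 1)/(-1 - 1) × (1.1 - 3)/(-1 - 3) = -0.023750
L_1(1.1) = (1.1 - (-1))/(1 - (-1)) × (1.1 - 3)/(1 - 3) = 0.997500
L_2(1.1) = (1.1 - (-1))/(3 - (-1)) × (1.1 - 1)/(3 - 1) = 0.026250

P(1.1) = 14×L_0(1.1) + 0×L_1(1.1) + 7×L_2(1.1)
P(1.1) = -0.148750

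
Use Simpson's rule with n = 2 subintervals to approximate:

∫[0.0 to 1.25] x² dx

f(x) = x²
a = 0.0, b = 1.25, n = 2
h = (b - a)/n = 0.625000

Simpson's rule: (h/3)[f(x₀) + 4f(x₁) + 2f(x₂) + ... + f(xₙ)]

x_0 = 0.0000, f(x_0) = 0.000000, coefficient = 1
x_1 = 0.6250, f(x_1) = 0.390625, coefficient = 4
x_2 = 1.2500, f(x_2) = 1.562500, coefficient = 1

I ≈ (0.625000/3) × 3.125000 = 0.651042
Exact value: 0.651042
Error: 0.000000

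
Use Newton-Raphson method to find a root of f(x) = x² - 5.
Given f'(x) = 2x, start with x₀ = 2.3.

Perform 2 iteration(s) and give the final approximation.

f(x) = x² - 5
f'(x) = 2x
x₀ = 2.3

Newton-Raphson formula: x_{n+1} = x_n - f(x_n)/f'(x_n)

Iteration 1:
  f(2.300000) = 0.290000
  f'(2.300000) = 4.600000
  x_1 = 2.300000 - 0.290000/4.600000 = 2.236957
Iteration 2:
  f(2.236957) = 0.003974
  f'(2.236957) = 4.473913
  x_2 = 2.236957 - 0.003974/4.473913 = 2.236068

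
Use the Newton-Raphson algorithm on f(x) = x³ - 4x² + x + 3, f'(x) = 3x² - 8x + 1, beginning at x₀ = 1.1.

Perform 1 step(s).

f(x) = x³ - 4x² + x + 3
f'(x) = 3x² - 8x + 1
x₀ = 1.1

Newton-Raphson formula: x_{n+1} = x_n - f(x_n)/f'(x_n)

Iteration 1:
  f(1.100000) = 0.591000
  f'(1.100000) = -4.170000
  x_1 = 1.100000 - 0.591000/(-4.170000) = 1.241727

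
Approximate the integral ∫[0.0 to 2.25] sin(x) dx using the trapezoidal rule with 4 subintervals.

f(x) = sin(x)
a = 0.0, b = 2.25, n = 4
h = (b - a)/n = 0.562500

Trapezoidal rule: (h/2)[f(x₀) + 2f(x₁) + 2f(x₂) + ... + f(xₙ)]

x_0 = 0.0000, f(x_0) = 0.000000, coefficient = 1
x_1 = 0.5625, f(x_1) = 0.533303, coefficient = 2
x_2 = 1.1250, f(x_2) = 0.902268, coefficient = 2
x_3 = 1.6875, f(x_3) = 0.993198, coefficient = 2
x_4 = 2.2500, f(x_4) = 0.778073, coefficient = 1

I ≈ (0.562500/2) × 5.635609 = 1.585015
Exact value: 1.628174
Error: 0.043158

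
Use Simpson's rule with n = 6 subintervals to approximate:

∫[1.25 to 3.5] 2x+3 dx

f(x) = 2x+3
a = 1.25, b = 3.5, n = 6
h = (b - a)/n = 0.375000

Simpson's rule: (h/3)[f(x₀) + 4f(x₁) + 2f(x₂) + ... + f(xₙ)]

x_0 = 1.2500, f(x_0) = 5.500000, coefficient = 1
x_1 = 1.6250, f(x_1) = 6.250000, coefficient = 4
x_2 = 2.0000, f(x_2) = 7.000000, coefficient = 2
x_3 = 2.3750, f(x_3) = 7.750000, coefficient = 4
x_4 = 2.7500, f(x_4) = 8.500000, coefficient = 2
x_5 = 3.1250, f(x_5) = 9.250000, coefficient = 4
x_6 = 3.5000, f(x_6) = 10.000000, coefficient = 1

I ≈ (0.375000/3) × 139.500000 = 17.437500
Exact value: 17.437500
Error: 0.000000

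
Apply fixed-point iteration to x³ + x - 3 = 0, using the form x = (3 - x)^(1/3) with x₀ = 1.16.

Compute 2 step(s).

Equation: x³ + x - 3 = 0
Fixed-point form: x = (3 - x)^(1/3)
x₀ = 1.16

x_1 = g(1.160000) = 1.225385
x_2 = g(1.225385) = 1.210695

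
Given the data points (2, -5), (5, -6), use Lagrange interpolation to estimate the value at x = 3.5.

Lagrange interpolation formula:
P(x) = Σ yᵢ × Lᵢ(x)
where Lᵢ(x) = Π_{j≠i} (x - xⱼ)/(xᵢ - xⱼ)

L_0(3.5) = (3.5 - 5)/(2 - 5) = 0.500000
L_1(3.5) = (3.5 - 2)/(5 - 2) = 0.500000

P(3.5) = (-5)×L_0(3.5) + (-6)×L_1(3.5)
P(3.5) = -5.500000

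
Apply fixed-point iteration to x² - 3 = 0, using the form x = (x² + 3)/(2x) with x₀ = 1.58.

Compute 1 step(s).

Equation: x² - 3 = 0
Fixed-point form: x = (x² + 3)/(2x)
x₀ = 1.58

x_1 = g(1.580000) = 1.739367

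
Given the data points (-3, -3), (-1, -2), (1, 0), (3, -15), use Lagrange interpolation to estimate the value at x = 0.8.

Lagrange interpolation formula:
P(x) = Σ yᵢ × Lᵢ(x)
where Lᵢ(x) = Π_{j≠i} (x - xⱼ)/(xᵢ - xⱼ)

L_0(0.8) = (0.8 - (-1))/(-3 - (-1)) × (0.8 - 1)/(-3 - 1) × (0.8 - 3)/(-3 - 3) = -0.016500
L_1(0.8) = (0.8 - (-3))/(-1 - (-3)) × (0.8 - 1)/(-1 - 1) × (0.8 - 3)/(-1 - 3) = 0.104500
L_2(0.8) = (0.8 - (-3))/(1 - (-3)) × (0.8 - (-1))/(1 - (-1)) × (0.8 - 3)/(1 - 3) = 0.940500
L_3(0.8) = (0.8 - (-3))/(3 - (-3)) × (0.8 - (-1))/(3 - (-1)) × (0.8 - 1)/(3 - 1) = -0.028500

P(0.8) = (-3)×L_0(0.8) + (-2)×L_1(0.8) + 0×L_2(0.8) + (-15)×L_3(0.8)
P(0.8) = 0.268000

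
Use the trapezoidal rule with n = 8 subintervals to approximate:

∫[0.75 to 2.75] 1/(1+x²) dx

f(x) = 1/(1+x²)
a = 0.75, b = 2.75, n = 8
h = (b - a)/n = 0.250000

Trapezoidal rule: (h/2)[f(x₀) + 2f(x₁) + 2f(x₂) + ... + f(xₙ)]

x_0 = 0.7500, f(x_0) = 0.640000, coefficient = 1
x_1 = 1.0000, f(x_1) = 0.500000, coefficient = 2
x_2 = 1.2500, f(x_2) = 0.390244, coefficient = 2
x_3 = 1.5000, f(x_3) = 0.307692, coefficient = 2
x_4 = 1.7500, f(x_4) = 0.246154, coefficient = 2
x_5 = 2.0000, f(x_5) = 0.200000, coefficient = 2
x_6 = 2.2500, f(x_6) = 0.164948, coefficient = 2
x_7 = 2.5000, f(x_7) = 0.137931, coefficient = 2
x_8 = 2.7500, f(x_8) = 0.116788, coefficient = 1

I ≈ (0.250000/2) × 4.650727 = 0.581341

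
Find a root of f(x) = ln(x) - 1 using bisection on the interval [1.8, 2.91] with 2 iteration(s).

f(x) = ln(x) - 1
Initial interval: [1.8, 2.91]

Iteration 1:
  c_1 = (1.800000 + 2.910000)/2 = 2.355000
  f(c_1) = f(2.355000) = -0.143459
  f(a) × f(c) ≥ 0, new interval: [2.355000, 2.910000]
Iteration 2:
  c_2 = (2.355000 + 2.910000)/2 = 2.632500
  f(c_2) = f(2.632500) = -0.032066
  f(a) × f(c) ≥ 0, new interval: [2.632500, 2.910000]

After 2 iteration(s), the approximation is c_2 = 2.632500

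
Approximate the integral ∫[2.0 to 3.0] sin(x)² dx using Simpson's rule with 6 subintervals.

f(x) = sin(x)²
a = 2.0, b = 3.0, n = 6
h = (b - a)/n = 0.166667

Simpson's rule: (h/3)[f(x₀) + 4f(x₁) + 2f(x₂) + ... + f(xₙ)]

x_0 = 2.0000, f(x_0) = 0.826822, coefficient = 1
x_1 = 2.1667, f(x_1) = 0.685022, coefficient = 4
x_2 = 2.3333, f(x_2) = 0.522853, coefficient = 2
x_3 = 2.5000, f(x_3) = 0.358169, coefficient = 4
x_4 = 2.6667, f(x_4) = 0.209098, coefficient = 2
x_5 = 2.8333, f(x_5) = 0.092052, coefficient = 4
x_6 = 3.0000, f(x_6) = 0.019915, coefficient = 1

I ≈ (0.166667/3) × 6.851609 = 0.380645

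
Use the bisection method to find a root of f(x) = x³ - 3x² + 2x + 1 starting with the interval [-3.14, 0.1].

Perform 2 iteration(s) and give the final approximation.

f(x) = x³ - 3x² + 2x + 1
Initial interval: [-3.14, 0.1]

Iteration 1:
  c_1 = (-3.140000 + 0.100000)/2 = -1.520000
  f(c_1) = f(-1.520000) = -12.483008
  f(a) × f(c) ≥ 0, new interval: [-1.520000, 0.100000]
Iteration 2:
  c_2 = (-1.520000 + 0.100000)/2 = -0.710000
  f(c_2) = f(-0.710000) = -2.290211
  f(a) × f(c) ≥ 0, new interval: [-0.710000, 0.100000]

After 2 iteration(s), the approximation is c_2 = -0.710000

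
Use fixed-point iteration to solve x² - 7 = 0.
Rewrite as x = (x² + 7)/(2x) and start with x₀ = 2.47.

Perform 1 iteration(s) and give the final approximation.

Equation: x² - 7 = 0
Fixed-point form: x = (x² + 7)/(2x)
x₀ = 2.47

x_1 = g(2.470000) = 2.652004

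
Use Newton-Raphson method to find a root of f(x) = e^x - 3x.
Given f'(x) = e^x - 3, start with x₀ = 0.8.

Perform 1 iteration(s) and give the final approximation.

f(x) = e^x - 3x
f'(x) = e^x - 3
x₀ = 0.8

Newton-Raphson formula: x_{n+1} = x_n - f(x_n)/f'(x_n)

Iteration 1:
  f(0.800000) = -0.174459
  f'(0.800000) = -0.774459
  x_1 = 0.800000 - (-0.174459)/(-0.774459) = 0.574734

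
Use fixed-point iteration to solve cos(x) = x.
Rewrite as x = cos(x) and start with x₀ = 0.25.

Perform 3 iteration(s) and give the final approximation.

Equation: cos(x) = x
Fixed-point form: x = cos(x)
x₀ = 0.25

x_1 = g(0.250000) = 0.968912
x_2 = g(0.968912) = 0.566196
x_3 = g(0.566196) = 0.843947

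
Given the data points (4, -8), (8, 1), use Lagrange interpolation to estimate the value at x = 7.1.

Lagrange interpolation formula:
P(x) = Σ yᵢ × Lᵢ(x)
where Lᵢ(x) = Π_{j≠i} (x - xⱼ)/(xᵢ - xⱼ)

L_0(7.1) = (7.1 - 8)/(4 - 8) = 0.225000
L_1(7.1) = (7.1 - 4)/(8 - 4) = 0.775000

P(7.1) = (-8)×L_0(7.1) + 1×L_1(7.1)
P(7.1) = -1.025000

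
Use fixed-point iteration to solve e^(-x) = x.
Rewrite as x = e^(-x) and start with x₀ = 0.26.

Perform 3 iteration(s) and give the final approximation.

Equation: e^(-x) = x
Fixed-point form: x = e^(-x)
x₀ = 0.26

x_1 = g(0.260000) = 0.771052
x_2 = g(0.771052) = 0.462526
x_3 = g(0.462526) = 0.629691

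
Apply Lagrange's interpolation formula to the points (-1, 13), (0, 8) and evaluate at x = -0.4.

Lagrange interpolation formula:
P(x) = Σ yᵢ × Lᵢ(x)
where Lᵢ(x) = Π_{j≠i} (x - xⱼ)/(xᵢ - xⱼ)

L_0(-0.4) = (-0.4 - 0)/(-1 - 0) = 0.400000
L_1(-0.4) = (-0.4 - (-1))/(0 - (-1)) = 0.600000

P(-0.4) = 13×L_0(-0.4) + 8×L_1(-0.4)
P(-0.4) = 10.000000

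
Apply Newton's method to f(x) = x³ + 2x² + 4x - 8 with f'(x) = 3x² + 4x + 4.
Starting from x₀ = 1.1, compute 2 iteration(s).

f(x) = x³ + 2x² + 4x - 8
f'(x) = 3x² + 4x + 4
x₀ = 1.1

Newton-Raphson formula: x_{n+1} = x_n - f(x_n)/f'(x_n)

Iteration 1:
  f(1.100000) = 0.151000
  f'(1.100000) = 12.030000
  x_1 = 1.100000 - 0.151000/12.030000 = 1.087448
Iteration 2:
  f(1.087448) = 0.000833
  f'(1.087448) = 11.897422
  x_2 = 1.087448 - 0.000833/11.897422 = 1.087378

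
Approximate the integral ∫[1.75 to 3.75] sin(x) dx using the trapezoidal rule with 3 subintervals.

f(x) = sin(x)
a = 1.75, b = 3.75, n = 3
h = (b - a)/n = 0.666667

Trapezoidal rule: (h/2)[f(x₀) + 2f(x₁) + 2f(x₂) + ... + f(xₙ)]

x_0 = 1.7500, f(x_0) = 0.983986, coefficient = 1
x_1 = 2.4167, f(x_1) = 0.663080, coefficient = 2
x_2 = 3.0833, f(x_2) = 0.058226, coefficient = 2
x_3 = 3.7500, f(x_3) = -0.571561, coefficient = 1

I ≈ (0.666667/2) × 1.855037 = 0.618346
Exact value: 0.642313
Error: 0.023967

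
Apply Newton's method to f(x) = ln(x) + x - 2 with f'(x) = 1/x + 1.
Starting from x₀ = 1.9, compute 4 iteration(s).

f(x) = ln(x) + x - 2
f'(x) = 1/x + 1
x₀ = 1.9

Newton-Raphson formula: x_{n+1} = x_n - f(x_n)/f'(x_n)

Iteration 1:
  f(1.900000) = 0.541854
  f'(1.900000) = 1.526316
  x_1 = 1.900000 - 0.541854/1.526316 = 1.544992
Iteration 2:
  f(1.544992) = -0.019989
  f'(1.544992) = 1.647252
  x_2 = 1.544992 - (-0.019989)/1.647252 = 1.557127
Iteration 3:
  f(1.557127) = -0.000031
  f'(1.557127) = 1.642208
  x_3 = 1.557127 - (-0.000031)/1.642208 = 1.557146
Iteration 4:
  f(1.557146) = 0.000000
  f'(1.557146) = 1.642201
  x_4 = 1.557146 - 0.000000/1.642201 = 1.557146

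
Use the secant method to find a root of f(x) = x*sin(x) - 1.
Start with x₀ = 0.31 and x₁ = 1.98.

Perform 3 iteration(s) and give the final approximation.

f(x) = x*sin(x) - 1
x₀ = 0.31, x₁ = 1.98

Secant formula: x_{n+1} = x_n - f(x_n)(x_n - x_{n-1})/(f(x_n) - f(x_{n-1}))

Iteration 1:
  f(0.310000) = -0.905432
  f(1.980000) = 0.816527
  x_2 = 1.980000 - 0.816527×(1.980000 - 0.310000)/(0.816527 - (-0.905432))
       = 1.188111
Iteration 2:
  f(1.980000) = 0.816527
  f(1.188111) = 0.102169
  x_3 = 1.188111 - 0.102169×(1.188111 - 1.980000)/(0.102169 - 0.816527)
       = 1.074853
Iteration 3:
  f(1.188111) = 0.102169
  f(1.074853) = -0.054645
  x_4 = 1.074853 - (-0.054645)×(1.074853 - 1.188111)/(-0.054645 - 0.102169)
       = 1.114320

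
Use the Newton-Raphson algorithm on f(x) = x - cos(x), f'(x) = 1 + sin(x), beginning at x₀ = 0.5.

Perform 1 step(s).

f(x) = x - cos(x)
f'(x) = 1 + sin(x)
x₀ = 0.5

Newton-Raphson formula: x_{n+1} = x_n - f(x_n)/f'(x_n)

Iteration 1:
  f(0.500000) = -0.377583
  f'(0.500000) = 1.479426
  x_1 = 0.500000 - (-0.377583)/1.479426 = 0.755222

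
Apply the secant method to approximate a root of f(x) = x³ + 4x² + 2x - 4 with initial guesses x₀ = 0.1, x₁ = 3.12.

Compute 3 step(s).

f(x) = x³ + 4x² + 2x - 4
x₀ = 0.1, x₁ = 3.12

Secant formula: x_{n+1} = x_n - f(x_n)(x_n - x_{n-1})/(f(x_n) - f(x_{n-1}))

Iteration 1:
  f(0.100000) = -3.759000
  f(3.120000) = 71.548928
  x_2 = 3.120000 - 71.548928×(3.120000 - 0.100000)/(71.548928 - (-3.759000))
       = 0.250743
Iteration 2:
  f(3.120000) = 71.548928
  f(0.250743) = -3.231259
  x_3 = 0.250743 - (-3.231259)×(0.250743 - 3.120000)/(-3.231259 - 71.548928)
       = 0.374724
Iteration 3:
  f(0.250743) = -3.231259
  f(0.374724) = -2.636260
  x_4 = 0.374724 - (-2.636260)×(0.374724 - 0.250743)/(-2.636260 - (-3.231259))
       = 0.924046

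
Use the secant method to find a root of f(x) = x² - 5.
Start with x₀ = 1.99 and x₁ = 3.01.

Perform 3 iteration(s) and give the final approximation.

f(x) = x² - 5
x₀ = 1.99, x₁ = 3.01

Secant formula: x_{n+1} = x_n - f(x_n)(x_n - x_{n-1})/(f(x_n) - f(x_{n-1}))

Iteration 1:
  f(1.990000) = -1.039900
  f(3.010000) = 4.060100
  x_2 = 3.010000 - 4.060100×(3.010000 - 1.990000)/(4.060100 - (-1.039900))
       = 2.197980
Iteration 2:
  f(3.010000) = 4.060100
  f(2.197980) = -0.168884
  x_3 = 2.197980 - (-0.168884)×(2.197980 - 3.010000)/(-0.168884 - 4.060100)
       = 2.230408
Iteration 3:
  f(2.197980) = -0.168884
  f(2.230408) = -0.025281
  x_4 = 2.230408 - (-0.025281)×(2.230408 - 2.197980)/(-0.025281 - (-0.168884))
       = 2.236117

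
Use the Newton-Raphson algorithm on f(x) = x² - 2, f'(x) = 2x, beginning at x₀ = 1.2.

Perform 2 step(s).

f(x) = x² - 2
f'(x) = 2x
x₀ = 1.2

Newton-Raphson formula: x_{n+1} = x_n - f(x_n)/f'(x_n)

Iteration 1:
  f(1.200000) = -0.560000
  f'(1.200000) = 2.400000
  x_1 = 1.200000 - (-0.560000)/2.400000 = 1.433333
Iteration 2:
  f(1.433333) = 0.054444
  f'(1.433333) = 2.866667
  x_2 = 1.433333 - 0.054444/2.866667 = 1.414341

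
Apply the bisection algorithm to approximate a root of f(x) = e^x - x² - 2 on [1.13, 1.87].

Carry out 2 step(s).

f(x) = e^x - x² - 2
Initial interval: [1.13, 1.87]

Iteration 1:
  c_1 = (1.130000 + 1.870000)/2 = 1.500000
  f(c_1) = f(1.500000) = 0.231689
  f(a) × f(c) < 0, new interval: [1.130000, 1.500000]
Iteration 2:
  c_2 = (1.130000 + 1.500000)/2 = 1.315000
  f(c_2) = f(1.315000) = -0.004474
  f(a) × f(c) ≥ 0, new interval: [1.315000, 1.500000]

After 2 iteration(s), the approximation is c_2 = 1.315000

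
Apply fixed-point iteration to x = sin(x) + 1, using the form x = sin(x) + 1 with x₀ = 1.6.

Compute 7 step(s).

Equation: x = sin(x) + 1
Fixed-point form: x = sin(x) + 1
x₀ = 1.6

x_1 = g(1.600000) = 1.999574
x_2 = g(1.999574) = 1.909475
x_3 = g(1.909475) = 1.943195
x_4 = g(1.943195) = 1.931457
x_5 = g(1.931457) = 1.935664
x_6 = g(1.935664) = 1.934171
x_7 = g(1.934171) = 1.934703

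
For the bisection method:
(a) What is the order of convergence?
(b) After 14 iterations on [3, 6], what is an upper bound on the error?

(a) Bisection has linear (order 1) convergence; the error is halved each step.

(b) Error bound = (b-a)/2^n = (6 - 3)/2^{14}
    = 3/2^{14}

(a) 1 (linear); (b) error ≤ 1.83e-04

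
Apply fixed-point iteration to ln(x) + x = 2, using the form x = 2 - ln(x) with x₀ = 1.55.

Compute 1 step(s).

Equation: ln(x) + x = 2
Fixed-point form: x = 2 - ln(x)
x₀ = 1.55

x_1 = g(1.550000) = 1.561745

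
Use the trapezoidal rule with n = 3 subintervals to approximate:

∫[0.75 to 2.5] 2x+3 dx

f(x) = 2x+3
a = 0.75, b = 2.5, n = 3
h = (b - a)/n = 0.583333

Trapezoidal rule: (h/2)[f(x₀) + 2f(x₁) + 2f(x₂) + ... + f(xₙ)]

x_0 = 0.7500, f(x_0) = 4.500000, coefficient = 1
x_1 = 1.3333, f(x_1) = 5.666667, coefficient = 2
x_2 = 1.9167, f(x_2) = 6.833333, coefficient = 2
x_3 = 2.5000, f(x_3) = 8.000000, coefficient = 1

I ≈ (0.583333/2) × 37.500000 = 10.937500
Exact value: 10.937500
Error: 0.000000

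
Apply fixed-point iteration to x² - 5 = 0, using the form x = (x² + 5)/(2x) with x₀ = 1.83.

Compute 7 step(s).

Equation: x² - 5 = 0
Fixed-point form: x = (x² + 5)/(2x)
x₀ = 1.83

x_1 = g(1.830000) = 2.281120
x_2 = g(2.281120) = 2.236513
x_3 = g(2.236513) = 2.236068
x_4 = g(2.236068) = 2.236068
x_5 = g(2.236068) = 2.236068
x_6 = g(2.236068) = 2.236068
x_7 = g(2.236068) = 2.236068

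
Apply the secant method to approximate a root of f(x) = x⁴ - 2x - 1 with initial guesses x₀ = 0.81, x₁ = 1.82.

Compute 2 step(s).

f(x) = x⁴ - 2x - 1
x₀ = 0.81, x₁ = 1.82

Secant formula: x_{n+1} = x_n - f(x_n)(x_n - x_{n-1})/(f(x_n) - f(x_{n-1}))

Iteration 1:
  f(0.810000) = -2.189533
  f(1.820000) = 6.331994
  x_2 = 1.820000 - 6.331994×(1.820000 - 0.810000)/(6.331994 - (-2.189533))
       = 1.069511
Iteration 2:
  f(1.820000) = 6.331994
  f(1.069511) = -1.830621
  x_3 = 1.069511 - (-1.830621)×(1.069511 - 1.820000)/(-1.830621 - 6.331994)
       = 1.237822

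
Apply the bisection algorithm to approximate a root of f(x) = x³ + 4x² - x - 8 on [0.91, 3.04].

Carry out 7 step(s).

f(x) = x³ + 4x² - x - 8
Initial interval: [0.91, 3.04]

Iteration 1:
  c_1 = (0.910000 + 3.040000)/2 = 1.975000
  f(c_1) = f(1.975000) = 13.331234
  f(a) × f(c) < 0, new interval: [0.910000, 1.975000]
Iteration 2:
  c_2 = (0.910000 + 1.975000)/2 = 1.442500
  f(c_2) = f(1.442500) = 1.882288
  f(a) × f(c) < 0, new interval: [0.910000, 1.442500]
Iteration 3:
  c_3 = (0.910000 + 1.442500)/2 = 1.176250
  f(c_3) = f(1.176250) = -2.014577
  f(a) × f(c) ≥ 0, new interval: [1.176250, 1.442500]
Iteration 4:
  c_4 = (1.176250 + 1.442500)/2 = 1.309375
  f(c_4) = f(1.309375) = -0.206649
  f(a) × f(c) ≥ 0, new interval: [1.309375, 1.442500]
Iteration 5:
  c_5 = (1.309375 + 1.442500)/2 = 1.375938
  f(c_5) = f(1.375938) = 0.801809
  f(a) × f(c) < 0, new interval: [1.309375, 1.375938]
Iteration 6:
  c_6 = (1.309375 + 1.375938)/2 = 1.342656
  f(c_6) = f(1.342656) = 0.288688
  f(a) × f(c) < 0, new interval: [1.309375, 1.342656]
Iteration 7:
  c_7 = (1.309375 + 1.342656)/2 = 1.326016
  f(c_7) = f(1.326016) = 0.038811
  f(a) × f(c) < 0, new interval: [1.309375, 1.326016]

After 7 iteration(s), the approximation is c_7 = 1.326016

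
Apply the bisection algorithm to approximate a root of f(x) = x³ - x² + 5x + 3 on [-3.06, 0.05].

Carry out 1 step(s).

f(x) = x³ - x² + 5x + 3
Initial interval: [-3.06, 0.05]

Iteration 1:
  c_1 = (-3.060000 + 0.050000)/2 = -1.505000
  f(c_1) = f(-1.505000) = -10.198888
  f(a) × f(c) ≥ 0, new interval: [-1.505000, 0.050000]

After 1 iteration(s), the approximation is c_1 = -1.505000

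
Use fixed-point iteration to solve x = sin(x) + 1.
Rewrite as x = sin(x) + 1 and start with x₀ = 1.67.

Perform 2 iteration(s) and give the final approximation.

Equation: x = sin(x) + 1
Fixed-point form: x = sin(x) + 1
x₀ = 1.67

x_1 = g(1.670000) = 1.995083
x_2 = g(1.995083) = 1.911332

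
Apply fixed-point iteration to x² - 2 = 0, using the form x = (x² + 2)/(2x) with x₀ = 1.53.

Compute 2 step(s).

Equation: x² - 2 = 0
Fixed-point form: x = (x² + 2)/(2x)
x₀ = 1.53

x_1 = g(1.530000) = 1.418595
x_2 = g(1.418595) = 1.414220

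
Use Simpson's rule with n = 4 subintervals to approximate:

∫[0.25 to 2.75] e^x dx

f(x) = e^x
a = 0.25, b = 2.75, n = 4
h = (b - a)/n = 0.625000

Simpson's rule: (h/3)[f(x₀) + 4f(x₁) + 2f(x₂) + ... + f(xₙ)]

x_0 = 0.2500, f(x_0) = 1.284025, coefficient = 1
x_1 = 0.8750, f(x_1) = 2.398875, coefficient = 4
x_2 = 1.5000, f(x_2) = 4.481689, coefficient = 2
x_3 = 2.1250, f(x_3) = 8.372897, coefficient = 4
x_4 = 2.7500, f(x_4) = 15.642632, coefficient = 1

I ≈ (0.625000/3) × 68.977127 = 14.370235
Exact value: 14.358606
Error: 0.011628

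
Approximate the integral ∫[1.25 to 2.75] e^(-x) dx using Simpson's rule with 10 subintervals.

f(x) = e^(-x)
a = 1.25, b = 2.75, n = 10
h = (b - a)/n = 0.150000

Simpson's rule: (h/3)[f(x₀) + 4f(x₁) + 2f(x₂) + ... + f(xₙ)]

x_0 = 1.2500, f(x_0) = 0.286505, coefficient = 1
x_1 = 1.4000, f(x_1) = 0.246597, coefficient = 4
x_2 = 1.5500, f(x_2) = 0.212248, coefficient = 2
x_3 = 1.7000, f(x_3) = 0.182684, coefficient = 4
x_4 = 1.8500, f(x_4) = 0.157237, coefficient = 2
x_5 = 2.0000, f(x_5) = 0.135335, coefficient = 4
x_6 = 2.1500, f(x_6) = 0.116484, coefficient = 2
x_7 = 2.3000, f(x_7) = 0.100259, coefficient = 4
x_8 = 2.4500, f(x_8) = 0.086294, coefficient = 2
x_9 = 2.6000, f(x_9) = 0.074274, coefficient = 4
x_10 = 2.7500, f(x_10) = 0.063928, coefficient = 1

I ≈ (0.150000/3) × 4.451551 = 0.222578
Exact value: 0.222577
Error: 0.000001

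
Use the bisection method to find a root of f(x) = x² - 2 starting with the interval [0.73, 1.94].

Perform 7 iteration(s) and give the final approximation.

f(x) = x² - 2
Initial interval: [0.73, 1.94]

Iteration 1:
  c_1 = (0.730000 + 1.940000)/2 = 1.335000
  f(c_1) = f(1.335000) = -0.217775
  f(a) × f(c) ≥ 0, new interval: [1.335000, 1.940000]
Iteration 2:
  c_2 = (1.335000 + 1.940000)/2 = 1.637500
  f(c_2) = f(1.637500) = 0.681406
  f(a) × f(c) < 0, new interval: [1.335000, 1.637500]
Iteration 3:
  c_3 = (1.335000 + 1.637500)/2 = 1.486250
  f(c_3) = f(1.486250) = 0.208939
  f(a) × f(c) < 0, new interval: [1.335000, 1.486250]
Iteration 4:
  c_4 = (1.335000 + 1.486250)/2 = 1.410625
  f(c_4) = f(1.410625) = -0.010137
  f(a) × f(c) ≥ 0, new interval: [1.410625, 1.486250]
Iteration 5:
  c_5 = (1.410625 + 1.486250)/2 = 1.448438
  f(c_5) = f(1.448438) = 0.097971
  f(a) × f(c) < 0, new interval: [1.410625, 1.448438]
Iteration 6:
  c_6 = (1.410625 + 1.448438)/2 = 1.429531
  f(c_6) = f(1.429531) = 0.043560
  f(a) × f(c) < 0, new interval: [1.410625, 1.429531]
Iteration 7:
  c_7 = (1.410625 + 1.429531)/2 = 1.420078
  f(c_7) = f(1.420078) = 0.016622
  f(a) × f(c) < 0, new interval: [1.410625, 1.420078]

After 7 iteration(s), the approximation is c_7 = 1.420078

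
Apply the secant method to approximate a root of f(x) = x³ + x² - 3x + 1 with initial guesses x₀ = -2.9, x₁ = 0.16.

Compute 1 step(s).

f(x) = x³ + x² - 3x + 1
x₀ = -2.9, x₁ = 0.16

Secant formula: x_{n+1} = x_n - f(x_n)(x_n - x_{n-1})/(f(x_n) - f(x_{n-1}))

Iteration 1:
  f(-2.900000) = -6.279000
  f(0.160000) = 0.549696
  x_2 = 0.160000 - 0.549696×(0.160000 - (-2.900000))/(0.549696 - (-6.279000))
       = -0.086324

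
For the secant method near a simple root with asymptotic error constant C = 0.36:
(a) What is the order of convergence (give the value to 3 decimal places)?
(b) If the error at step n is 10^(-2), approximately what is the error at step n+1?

(a) Secant method has superlinear convergence with order φ = (1+√5)/2 ≈ 1.618.
    This means |e_{n+1}| ≈ C|e_n|^1.618.

(b) With |e_n| = 10^(-2) and C = 0.36:
    |e_{n+1}| ≈ 0.36 × (10^(-2))^1.618 = 0.36 × 10^(-3.24)

(a) ≈ 1.618 (golden ratio); (b) |e_{n+1}| ≈ 2.090e-04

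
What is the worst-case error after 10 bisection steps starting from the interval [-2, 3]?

Bisection error bound: |error| ≤ (b-a)/2^n
|error| ≤ (3 - (-2))/2^10 = 5/2^10
|error| ≤ 0.0048828125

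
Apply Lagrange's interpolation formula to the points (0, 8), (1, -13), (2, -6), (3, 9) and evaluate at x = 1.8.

Lagrange interpolation formula:
P(x) = Σ yᵢ × Lᵢ(x)
where Lᵢ(x) = Π_{j≠i} (x - xⱼ)/(xᵢ - xⱼ)

L_0(1.8) = (1.8 - 1)/(0 - 1) × (1.8 - 2)/(0 - 2) × (1.8 - 3)/(0 - 3) = -0.032000
L_1(1.8) = (1.8 - 0)/(1 - 0) × (1.8 - 2)/(1 - 2) × (1.8 - 3)/(1 - 3) = 0.216000
L_2(1.8) = (1.8 - 0)/(2 - 0) × (1.8 - 1)/(2 - 1) × (1.8 - 3)/(2 - 3) = 0.864000
L_3(1.8) = (1.8 - 0)/(3 - 0) × (1.8 - 1)/(3 - 1) × (1.8 - 2)/(3 - 2) = -0.048000

P(1.8) = 8×L_0(1.8) + (-13)×L_1(1.8) + (-6)×L_2(1.8) + 9×L_3(1.8)
P(1.8) = -8.680000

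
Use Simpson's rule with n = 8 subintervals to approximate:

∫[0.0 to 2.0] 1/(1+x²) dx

f(x) = 1/(1+x²)
a = 0.0, b = 2.0, n = 8
h = (b - a)/n = 0.250000

Simpson's rule: (h/3)[f(x₀) + 4f(x₁) + 2f(x₂) + ... + f(xₙ)]

x_0 = 0.0000, f(x_0) = 1.000000, coefficient = 1
x_1 = 0.2500, f(x_1) = 0.941176, coefficient = 4
x_2 = 0.5000, f(x_2) = 0.800000, coefficient = 2
x_3 = 0.7500, f(x_3) = 0.640000, coefficient = 4
x_4 = 1.0000, f(x_4) = 0.500000, coefficient = 2
x_5 = 1.2500, f(x_5) = 0.390244, coefficient = 4
x_6 = 1.5000, f(x_6) = 0.307692, coefficient = 2
x_7 = 1.7500, f(x_7) = 0.246154, coefficient = 4
x_8 = 2.0000, f(x_8) = 0.200000, coefficient = 1

I ≈ (0.250000/3) × 13.285681 = 1.107140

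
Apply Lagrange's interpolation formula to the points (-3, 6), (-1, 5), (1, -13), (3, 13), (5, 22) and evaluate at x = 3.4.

Lagrange interpolation formula:
P(x) = Σ yᵢ × Lᵢ(x)
where Lᵢ(x) = Π_{j≠i} (x - xⱼ)/(xᵢ - xⱼ)

L_0(3.4) = (3.4 - (-1))/(-3 - (-1)) × (3.4 - 1)/(-3 - 1) × (3.4 - 3)/(-3 - 3) × (3.4 - 5)/(-3 - 5) = -0.017600
L_1(3.4) = (3.4 - (-3))/(-1 - (-3)) × (3.4 - 1)/(-1 - 1) × (3.4 - 3)/(-1 - 3) × (3.4 - 5)/(-1 - 5) = 0.102400
L_2(3.4) = (3.4 - (-3))/(1 - (-3)) × (3.4 - (-1))/(1 - (-1)) × (3.4 - 3)/(1 - 3) × (3.4 - 5)/(1 - 5) = -0.281600
L_3(3.4) = (3.4 - (-3))/(3 - (-3)) × (3.4 - (-1))/(3 - (-1)) × (3.4 - 1)/(3 - 1) × (3.4 - 5)/(3 - 5) = 1.126400
L_4(3.4) = (3.4 - (-3))/(5 - (-3)) × (3.4 - (-1))/(5 - (-1)) × (3.4 - 1)/(5 - 1) × (3.4 - 3)/(5 - 3) = 0.070400

P(3.4) = 6×L_0(3.4) + 5×L_1(3.4) + (-13)×L_2(3.4) + 13×L_3(3.4) + 22×L_4(3.4)
P(3.4) = 20.259200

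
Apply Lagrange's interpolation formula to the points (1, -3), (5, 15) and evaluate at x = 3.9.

Lagrange interpolation formula:
P(x) = Σ yᵢ × Lᵢ(x)
where Lᵢ(x) = Π_{j≠i} (x - xⱼ)/(xᵢ - xⱼ)

L_0(3.9) = (3.9 - 5)/(1 - 5) = 0.275000
L_1(3.9) = (3.9 - 1)/(5 - 1) = 0.725000

P(3.9) = (-3)×L_0(3.9) + 15×L_1(3.9)
P(3.9) = 10.050000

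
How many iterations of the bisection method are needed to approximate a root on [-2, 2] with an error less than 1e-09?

We need (b-a)/2^n ≤ 1e-09
(2 - (-2))/2^n ≤ 1e-09
4/2^n ≤ 1e-09
2^n ≥ 4000000000
n ≥ log₂(4000000000) = 31.90
n ≥ 32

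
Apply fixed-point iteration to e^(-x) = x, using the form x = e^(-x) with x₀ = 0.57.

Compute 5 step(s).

Equation: e^(-x) = x
Fixed-point form: x = e^(-x)
x₀ = 0.57

x_1 = g(0.570000) = 0.565525
x_2 = g(0.565525) = 0.568062
x_3 = g(0.568062) = 0.566623
x_4 = g(0.566623) = 0.567439
x_5 = g(0.567439) = 0.566976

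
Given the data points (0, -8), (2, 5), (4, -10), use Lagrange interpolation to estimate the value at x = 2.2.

Lagrange interpolation formula:
P(x) = Σ yᵢ × Lᵢ(x)
where Lᵢ(x) = Π_{j≠i} (x - xⱼ)/(xᵢ - xⱼ)

L_0(2.2) = (2.2 - 2)/(0 - 2) × (2.2 - 4)/(0 - 4) = -0.045000
L_1(2.2) = (2.2 - 0)/(2 - 0) × (2.2 - 4)/(2 - 4) = 0.990000
L_2(2.2) = (2.2 - 0)/(4 - 0) × (2.2 - 2)/(4 - 2) = 0.055000

P(2.2) = (-8)×L_0(2.2) + 5×L_1(2.2) + (-10)×L_2(2.2)
P(2.2) = 4.760000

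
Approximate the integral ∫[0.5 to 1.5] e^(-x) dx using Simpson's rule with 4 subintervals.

f(x) = e^(-x)
a = 0.5, b = 1.5, n = 4
h = (b - a)/n = 0.250000

Simpson's rule: (h/3)[f(x₀) + 4f(x₁) + 2f(x₂) + ... + f(xₙ)]

x_0 = 0.5000, f(x_0) = 0.606531, coefficient = 1
x_1 = 0.7500, f(x_1) = 0.472367, coefficient = 4
x_2 = 1.0000, f(x_2) = 0.367879, coefficient = 2
x_3 = 1.2500, f(x_3) = 0.286505, coefficient = 4
x_4 = 1.5000, f(x_4) = 0.223130, coefficient = 1

I ≈ (0.250000/3) × 4.600905 = 0.383409
Exact value: 0.383400
Error: 0.000008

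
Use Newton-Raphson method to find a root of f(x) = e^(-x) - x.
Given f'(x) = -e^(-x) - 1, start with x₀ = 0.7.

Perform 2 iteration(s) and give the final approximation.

f(x) = e^(-x) - x
f'(x) = -e^(-x) - 1
x₀ = 0.7

Newton-Raphson formula: x_{n+1} = x_n - f(x_n)/f'(x_n)

Iteration 1:
  f(0.700000) = -0.203415
  f'(0.700000) = -1.496585
  x_1 = 0.700000 - (-0.203415)/(-1.496585) = 0.564081
Iteration 2:
  f(0.564081) = 0.004802
  f'(0.564081) = -1.568883
  x_2 = 0.564081 - 0.004802/(-1.568883) = 0.567142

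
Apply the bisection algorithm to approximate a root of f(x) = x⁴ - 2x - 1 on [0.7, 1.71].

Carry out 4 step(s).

f(x) = x⁴ - 2x - 1
Initial interval: [0.7, 1.71]

Iteration 1:
  c_1 = (0.700000 + 1.710000)/2 = 1.205000
  f(c_1) = f(1.205000) = -1.301623
  f(a) × f(c) ≥ 0, new interval: [1.205000, 1.710000]
Iteration 2:
  c_2 = (1.205000 + 1.710000)/2 = 1.457500
  f(c_2) = f(1.457500) = 0.597677
  f(a) × f(c) < 0, new interval: [1.205000, 1.457500]
Iteration 3:
  c_3 = (1.205000 + 1.457500)/2 = 1.331250
  f(c_3) = f(1.331250) = -0.521713
  f(a) × f(c) ≥ 0, new interval: [1.331250, 1.457500]
Iteration 4:
  c_4 = (1.331250 + 1.457500)/2 = 1.394375
  f(c_4) = f(1.394375) = -0.008519
  f(a) × f(c) ≥ 0, new interval: [1.394375, 1.457500]

After 4 iteration(s), the approximation is c_4 = 1.394375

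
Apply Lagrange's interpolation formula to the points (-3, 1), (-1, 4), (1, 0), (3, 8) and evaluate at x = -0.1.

Lagrange interpolation formula:
P(x) = Σ yᵢ × Lᵢ(x)
where Lᵢ(x) = Π_{j≠i} (x - xⱼ)/(xᵢ - xⱼ)

L_0(-0.1) = (-0.1 - (-1))/(-3 - (-1)) × (-0.1 - 1)/(-3 - 1) × (-0.1 - 3)/(-3 - 3) = -0.063938
L_1(-0.1) = (-0.1 - (-3))/(-1 - (-3)) × (-0.1 - 1)/(-1 - 1) × (-0.1 - 3)/(-1 - 3) = 0.618062
L_2(-0.1) = (-0.1 - (-3))/(1 - (-3)) × (-0.1 - (-1))/(1 - (-1)) × (-0.1 - 3)/(1 - 3) = 0.505687
L_3(-0.1) = (-0.1 - (-3))/(3 - (-3)) × (-0.1 - (-1))/(3 - (-1)) × (-0.1 - 1)/(3 - 1) = -0.059813

P(-0.1) = 1×L_0(-0.1) + 4×L_1(-0.1) + 0×L_2(-0.1) + 8×L_3(-0.1)
P(-0.1) = 1.929812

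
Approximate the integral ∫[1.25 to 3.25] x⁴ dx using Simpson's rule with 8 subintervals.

f(x) = x⁴
a = 1.25, b = 3.25, n = 8
h = (b - a)/n = 0.250000

Simpson's rule: (h/3)[f(x₀) + 4f(x₁) + 2f(x₂) + ... + f(xₙ)]

x_0 = 1.2500, f(x_0) = 2.441406, coefficient = 1
x_1 = 1.5000, f(x_1) = 5.062500, coefficient = 4
x_2 = 1.7500, f(x_2) = 9.378906, coefficient = 2
x_3 = 2.0000, f(x_3) = 16.000000, coefficient = 4
x_4 = 2.2500, f(x_4) = 25.628906, coefficient = 2
x_5 = 2.5000, f(x_5) = 39.062500, coefficient = 4
x_6 = 2.7500, f(x_6) = 57.191406, coefficient = 2
x_7 = 3.0000, f(x_7) = 81.000000, coefficient = 4
x_8 = 3.2500, f(x_8) = 111.566406, coefficient = 1

I ≈ (0.250000/3) × 862.906250 = 71.908854
Exact value: 71.907813
Error: 0.001042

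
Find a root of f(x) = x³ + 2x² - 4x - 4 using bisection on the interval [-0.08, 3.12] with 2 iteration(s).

f(x) = x³ + 2x² - 4x - 4
Initial interval: [-0.08, 3.12]

Iteration 1:
  c_1 = (-0.080000 + 3.120000)/2 = 1.520000
  f(c_1) = f(1.520000) = -1.947392
  f(a) × f(c) ≥ 0, new interval: [1.520000, 3.120000]
Iteration 2:
  c_2 = (1.520000 + 3.120000)/2 = 2.320000
  f(c_2) = f(2.320000) = 9.971968
  f(a) × f(c) < 0, new interval: [1.520000, 2.320000]

After 2 iteration(s), the approximation is c_2 = 2.320000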